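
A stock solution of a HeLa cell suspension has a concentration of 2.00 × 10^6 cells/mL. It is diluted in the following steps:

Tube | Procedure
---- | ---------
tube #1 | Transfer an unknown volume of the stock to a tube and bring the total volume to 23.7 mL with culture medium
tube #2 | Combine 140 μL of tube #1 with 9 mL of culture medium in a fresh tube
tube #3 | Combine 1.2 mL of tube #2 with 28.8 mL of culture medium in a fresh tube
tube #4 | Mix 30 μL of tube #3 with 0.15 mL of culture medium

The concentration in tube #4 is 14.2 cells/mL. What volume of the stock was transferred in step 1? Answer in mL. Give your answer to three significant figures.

1.65 mL

Step 1: v brought to 23.7 mL → factor = 23.7 mL/v
Step 2: 140 μL + 9 mL = 9140 μL total → factor 9140/140 = 65.286
Step 3: 1.2 mL + 28.8 mL = 30 mL total → factor 30/1.2 = 25
Step 4: 30 μL + 0.15 mL = 180 μL total → factor 180/30 = 6
Product of known-step factors = 9792.9
Overall factor = 2.00 × 10^6 cells/mL / (14.2 cells/mL) = 1.4085 × 10^5
Step-1 factor = 1.4085 × 10^5 / 9792.9 = 14.382
v = 23.7 mL / 14.382 = 1.65 mL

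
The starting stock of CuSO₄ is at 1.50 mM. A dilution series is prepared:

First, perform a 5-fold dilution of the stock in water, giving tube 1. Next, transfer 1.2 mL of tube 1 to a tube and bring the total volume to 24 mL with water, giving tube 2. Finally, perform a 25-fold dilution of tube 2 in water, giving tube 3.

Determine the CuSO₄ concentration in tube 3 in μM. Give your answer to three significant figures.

0.600 μM

Step 1: 5-fold → factor 5
Step 2: 1.2 mL brought to 24 mL → factor 24/1.2 = 20
Step 3: 25-fold → factor 25
Overall dilution factor = 5 × 20 × 25 = 2500
Final = 1.50 mM / 2500 = 0.0006000 mM = 0.600 μM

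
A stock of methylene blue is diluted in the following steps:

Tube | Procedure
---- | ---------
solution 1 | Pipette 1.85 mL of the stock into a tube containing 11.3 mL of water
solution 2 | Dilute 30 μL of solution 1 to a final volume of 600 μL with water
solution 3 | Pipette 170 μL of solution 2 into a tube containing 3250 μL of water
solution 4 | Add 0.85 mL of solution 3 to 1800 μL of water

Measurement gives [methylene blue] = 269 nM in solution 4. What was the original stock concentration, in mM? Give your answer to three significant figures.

Step 1: 1.85 mL + 11.3 mL = 13.15 mL total → factor 13.15/1.85 = 7.1081
Step 2: 30 μL brought to 600 μL → factor 600/30 = 20
Step 3: 170 μL + 3250 μL = 3420 μL total → factor 3420/170 = 20.118
Step 4: 0.85 mL + 1800 μL = 2.65 mL total → factor 2.65/0.85 = 3.1176
Overall dilution factor = 7.1081 × 20 × 20.118 × 3.1176 = 8916.4
Stock = 269 nM × 8916.4 = 2.399 × 10^6 nM = 2.40 mM

2.40 mM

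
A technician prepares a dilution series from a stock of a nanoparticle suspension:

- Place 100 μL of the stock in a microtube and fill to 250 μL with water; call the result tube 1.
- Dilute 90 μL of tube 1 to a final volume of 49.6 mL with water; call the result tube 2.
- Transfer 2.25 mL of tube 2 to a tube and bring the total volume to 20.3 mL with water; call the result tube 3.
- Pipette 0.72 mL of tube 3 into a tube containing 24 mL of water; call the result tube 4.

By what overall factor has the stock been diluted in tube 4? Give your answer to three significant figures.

4.27 × 10^5

Step 1: 100 μL brought to 250 μL → factor 250/100 = 2.5
Step 2: 90 μL brought to 49.6 mL → factor 49600/90 = 551.11
Step 3: 2.25 mL brought to 20.3 mL → factor 20.3/2.25 = 9.0222
Step 4: 0.72 mL + 24 mL = 24.72 mL total → factor 24.72/0.72 = 34.333
Overall dilution factor = 2.5 × 551.11 × 9.0222 × 34.333 = 4.2678 × 10^5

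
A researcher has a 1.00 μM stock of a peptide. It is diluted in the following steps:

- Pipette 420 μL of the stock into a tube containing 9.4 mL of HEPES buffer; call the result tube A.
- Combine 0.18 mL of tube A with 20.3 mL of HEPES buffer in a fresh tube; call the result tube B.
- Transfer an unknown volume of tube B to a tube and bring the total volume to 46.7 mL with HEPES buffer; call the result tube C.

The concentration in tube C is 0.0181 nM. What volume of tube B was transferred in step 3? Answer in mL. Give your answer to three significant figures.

Step 1: 420 μL + 9.4 mL = 9820 μL total → factor 9820/420 = 23.381
Step 2: 0.18 mL + 20.3 mL = 20.48 mL total → factor 20.48/0.18 = 113.78
Step 3: v brought to 46.7 mL → factor = 46.7 mL/v
Product of known-step factors = 2660.2
Overall factor = 1.00 μM / (0.0181 nM) = 55249
Step-3 factor = 55249 / 2660.2 = 20.768
v = 46.7 mL / 20.768 = 2.25 mL

2.25 mL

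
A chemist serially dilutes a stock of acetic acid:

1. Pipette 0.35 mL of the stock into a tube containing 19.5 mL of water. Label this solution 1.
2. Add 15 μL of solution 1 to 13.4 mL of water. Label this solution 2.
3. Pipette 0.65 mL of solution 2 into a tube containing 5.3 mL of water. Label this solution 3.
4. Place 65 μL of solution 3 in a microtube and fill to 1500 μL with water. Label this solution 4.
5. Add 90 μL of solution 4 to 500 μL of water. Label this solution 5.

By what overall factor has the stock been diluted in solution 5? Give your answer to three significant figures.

Step 1: 0.35 mL + 19.5 mL = 19.85 mL total → factor 19.85/0.35 = 56.714
Step 2: 15 μL + 13.4 mL = 13415 μL total → factor 13415/15 = 894.33
Step 3: 0.65 mL + 5.3 mL = 5.95 mL total → factor 5.95/0.65 = 9.1538
Step 4: 65 μL brought to 1500 μL → factor 1500/65 = 23.077
Step 5: 90 μL + 500 μL = 590 μL total → factor 590/90 = 6.5556
Overall dilution factor = 56.714 × 894.33 × 9.1538 × 23.077 × 6.5556 = 7.024 × 10^7

7.02 × 10^7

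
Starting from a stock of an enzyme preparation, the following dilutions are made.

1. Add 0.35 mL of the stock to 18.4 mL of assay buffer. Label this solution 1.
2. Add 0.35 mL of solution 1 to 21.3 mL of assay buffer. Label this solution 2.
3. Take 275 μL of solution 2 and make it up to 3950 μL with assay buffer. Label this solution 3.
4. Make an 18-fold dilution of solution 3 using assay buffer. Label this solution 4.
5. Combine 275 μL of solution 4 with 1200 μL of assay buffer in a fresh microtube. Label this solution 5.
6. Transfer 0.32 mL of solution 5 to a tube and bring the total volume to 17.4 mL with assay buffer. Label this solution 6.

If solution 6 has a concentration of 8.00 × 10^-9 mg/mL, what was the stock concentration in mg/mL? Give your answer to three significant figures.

2.00 mg/mL

Step 1: 0.35 mL + 18.4 mL = 18.75 mL total → factor 18.75/0.35 = 53.571
Step 2: 0.35 mL + 21.3 mL = 21.65 mL total → factor 21.65/0.35 = 61.857
Step 3: 275 μL brought to 3950 μL → factor 3950/275 = 14.364
Step 4: 18-fold → factor 18
Step 5: 275 μL + 1200 μL = 1475 μL total → factor 1475/275 = 5.3636
Step 6: 0.32 mL brought to 17.4 mL → factor 17.4/0.32 = 54.375
Overall dilution factor = 53.571 × 61.857 × 14.364 × 18 × 5.3636 × 54.375 = 2.4987 × 10^8
Stock = 8.00 × 10^-9 mg/mL × 2.4987 × 10^8 = 2.00 mg/mL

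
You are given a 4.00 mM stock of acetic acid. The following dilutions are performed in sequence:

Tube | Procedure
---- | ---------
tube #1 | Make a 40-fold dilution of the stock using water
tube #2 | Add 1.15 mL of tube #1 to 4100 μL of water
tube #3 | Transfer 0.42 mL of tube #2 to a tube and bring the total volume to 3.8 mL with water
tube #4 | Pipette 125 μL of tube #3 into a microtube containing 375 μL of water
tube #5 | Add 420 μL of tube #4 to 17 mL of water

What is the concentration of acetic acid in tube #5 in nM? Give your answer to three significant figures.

Step 1: 40-fold → factor 40
Step 2: 1.15 mL + 4100 μL = 5.25 mL total → factor 5.25/1.15 = 4.5652
Step 3: 0.42 mL brought to 3.8 mL → factor 3.8/0.42 = 9.0476
Step 4: 125 μL + 375 μL = 500 μL total → factor 500/125 = 4
Step 5: 420 μL + 17 mL = 17420 μL total → factor 17420/420 = 41.476
Overall dilution factor = 40 × 4.5652 × 9.0476 × 4 × 41.476 = 2.741 × 10^5
Final = 4.00 mM / 2.741 × 10^5 = 1.459 × 10^-5 mM = 14.6 nM

14.6 nM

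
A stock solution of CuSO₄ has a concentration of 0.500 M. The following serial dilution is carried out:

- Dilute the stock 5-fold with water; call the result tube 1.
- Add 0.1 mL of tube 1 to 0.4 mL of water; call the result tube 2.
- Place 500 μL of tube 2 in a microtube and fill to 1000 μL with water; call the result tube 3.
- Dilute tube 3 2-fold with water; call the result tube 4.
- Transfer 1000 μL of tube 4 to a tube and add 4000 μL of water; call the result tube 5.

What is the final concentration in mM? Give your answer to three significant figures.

1.00 mM

Step 1: 5-fold → factor 5
Step 2: 0.1 mL + 0.4 mL = 0.5 mL total → factor 0.5/0.1 = 5
Step 3: 500 μL brought to 1000 μL → factor 1000/500 = 2
Step 4: 2-fold → factor 2
Step 5: 1000 μL + 4000 μL = 5000 μL total → factor 5000/1000 = 5
Overall dilution factor = 5 × 5 × 2 × 2 × 5 = 500
Final = 0.500 M / 500 = 0.001000 M = 1.00 mM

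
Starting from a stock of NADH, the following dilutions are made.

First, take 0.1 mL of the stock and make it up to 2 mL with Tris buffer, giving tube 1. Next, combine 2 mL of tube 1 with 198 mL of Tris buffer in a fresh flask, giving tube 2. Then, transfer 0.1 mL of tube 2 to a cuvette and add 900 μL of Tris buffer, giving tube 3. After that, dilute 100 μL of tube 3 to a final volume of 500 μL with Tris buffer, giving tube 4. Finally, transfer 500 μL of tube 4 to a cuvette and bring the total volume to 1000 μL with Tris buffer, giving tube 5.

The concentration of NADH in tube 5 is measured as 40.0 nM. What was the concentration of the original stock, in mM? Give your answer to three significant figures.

8.00 mM

Step 1: 0.1 mL brought to 2 mL → factor 2/0.1 = 20
Step 2: 2 mL + 198 mL = 200 mL total → factor 200/2 = 100
Step 3: 0.1 mL + 900 μL = 1 mL total → factor 1/0.1 = 10
Step 4: 100 μL brought to 500 μL → factor 500/100 = 5
Step 5: 500 μL brought to 1000 μL → factor 1000/500 = 2
Overall dilution factor = 20 × 100 × 10 × 5 × 2 = 2 × 10^5
Stock = 40.0 nM × 2 × 10^5 = 8.000 × 10^6 nM = 8.00 mM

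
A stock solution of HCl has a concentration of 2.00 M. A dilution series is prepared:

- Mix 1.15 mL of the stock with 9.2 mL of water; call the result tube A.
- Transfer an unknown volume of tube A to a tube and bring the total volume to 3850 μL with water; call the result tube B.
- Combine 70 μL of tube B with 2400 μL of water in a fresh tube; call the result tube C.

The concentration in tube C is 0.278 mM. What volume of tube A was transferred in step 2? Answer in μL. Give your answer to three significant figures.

170 μL

Step 1: 1.15 mL + 9.2 mL = 10.35 mL total → factor 10.35/1.15 = 9
Step 2: v brought to 3850 μL → factor = 3850 μL/v
Step 3: 70 μL + 2400 μL = 2470 μL total → factor 2470/70 = 35.286
Product of known-step factors = 317.57
Overall factor = 2.00 M / (0.278 mM) = 7194.2
Step-2 factor = 7194.2 / 317.57 = 22.654
v = 3850 μL / 22.654 = 170 μL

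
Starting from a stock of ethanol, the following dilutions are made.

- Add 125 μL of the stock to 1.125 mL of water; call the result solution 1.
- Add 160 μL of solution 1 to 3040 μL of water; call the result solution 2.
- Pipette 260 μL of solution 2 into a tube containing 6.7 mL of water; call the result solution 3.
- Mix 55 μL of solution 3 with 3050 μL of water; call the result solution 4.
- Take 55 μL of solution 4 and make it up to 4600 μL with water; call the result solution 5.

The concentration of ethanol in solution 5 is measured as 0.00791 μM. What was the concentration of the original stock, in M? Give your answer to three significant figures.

Step 1: 125 μL + 1.125 mL = 1250 μL total → factor 1250/125 = 10
Step 2: 160 μL + 3040 μL = 3200 μL total → factor 3200/160 = 20
Step 3: 260 μL + 6.7 mL = 6960 μL total → factor 6960/260 = 26.769
Step 4: 55 μL + 3050 μL = 3105 μL total → factor 3105/55 = 56.455
Step 5: 55 μL brought to 4600 μL → factor 4600/55 = 83.636
Overall dilution factor = 10 × 20 × 26.769 × 56.455 × 83.636 = 2.5279 × 10^7
Stock = 0.00791 μM × 2.5279 × 10^7 = 2.000 × 10^5 μM = 0.200 M

0.200 M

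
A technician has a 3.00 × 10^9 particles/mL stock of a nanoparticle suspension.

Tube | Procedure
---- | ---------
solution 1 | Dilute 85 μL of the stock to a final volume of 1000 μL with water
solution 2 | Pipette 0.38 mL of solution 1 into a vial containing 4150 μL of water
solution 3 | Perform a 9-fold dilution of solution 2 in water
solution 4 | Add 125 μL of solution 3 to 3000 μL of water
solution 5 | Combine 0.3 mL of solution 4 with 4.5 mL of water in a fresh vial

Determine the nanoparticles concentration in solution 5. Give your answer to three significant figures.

Step 1: 85 μL brought to 1000 μL → factor 1000/85 = 11.765
Step 2: 0.38 mL + 4150 μL = 4.53 mL total → factor 4.53/0.38 = 11.921
Step 3: 9-fold → factor 9
Step 4: 125 μL + 3000 μL = 3125 μL total → factor 3125/125 = 25
Step 5: 0.3 mL + 4.5 mL = 4.8 mL total → factor 4.8/0.3 = 16
Overall dilution factor = 11.765 × 11.921 × 9 × 25 × 16 = 5.0489 × 10^5
Final = 3.00 × 10^9 particles/mL / 5.0489 × 10^5 = 5.94 × 10^3 particles/mL

5.94 × 10^3 particles/mL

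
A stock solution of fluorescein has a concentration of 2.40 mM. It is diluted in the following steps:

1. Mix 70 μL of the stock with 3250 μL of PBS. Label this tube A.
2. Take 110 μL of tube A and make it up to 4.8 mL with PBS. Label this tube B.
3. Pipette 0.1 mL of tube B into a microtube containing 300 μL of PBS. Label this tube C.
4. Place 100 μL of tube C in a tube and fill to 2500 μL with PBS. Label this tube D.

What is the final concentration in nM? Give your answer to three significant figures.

11.6 nM

Step 1: 70 μL + 3250 μL = 3320 μL total → factor 3320/70 = 47.429
Step 2: 110 μL brought to 4.8 mL → factor 4800/110 = 43.636
Step 3: 0.1 mL + 300 μL = 0.4 mL total → factor 0.4/0.1 = 4
Step 4: 100 μL brought to 2500 μL → factor 2500/100 = 25
Overall dilution factor = 47.429 × 43.636 × 4 × 25 = 2.0696 × 10^5
Final = 2.40 mM / 2.0696 × 10^5 = 1.160 × 10^-5 mM = 11.6 nM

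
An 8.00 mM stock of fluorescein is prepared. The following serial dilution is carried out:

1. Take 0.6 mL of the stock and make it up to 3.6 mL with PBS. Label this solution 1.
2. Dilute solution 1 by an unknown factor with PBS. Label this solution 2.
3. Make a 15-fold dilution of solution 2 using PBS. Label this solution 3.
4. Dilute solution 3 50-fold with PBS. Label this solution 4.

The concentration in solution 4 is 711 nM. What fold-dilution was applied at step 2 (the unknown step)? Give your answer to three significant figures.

Step 1: 0.6 mL brought to 3.6 mL → factor 3.6/0.6 = 6
Step 2: unknown factor x
Step 3: 15-fold → factor 15
Step 4: 50-fold → factor 50
Product of known-step factors = 4500
Overall factor = 8.00 mM / (711 nM) = 11252
x = 11252 / 4500 = 2.50

2.50-fold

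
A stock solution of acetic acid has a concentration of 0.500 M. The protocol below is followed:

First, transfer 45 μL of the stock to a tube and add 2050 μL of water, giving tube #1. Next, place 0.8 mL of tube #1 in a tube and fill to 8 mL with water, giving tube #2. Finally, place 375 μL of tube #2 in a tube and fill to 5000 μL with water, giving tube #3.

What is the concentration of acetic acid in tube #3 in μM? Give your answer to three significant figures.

Step 1: 45 μL + 2050 μL = 2095 μL total → factor 2095/45 = 46.556
Step 2: 0.8 mL brought to 8 mL → factor 8/0.8 = 10
Step 3: 375 μL brought to 5000 μL → factor 5000/375 = 13.333
Overall dilution factor = 46.556 × 10 × 13.333 = 6207.4
Final = 0.500 M / 6207.4 = 8.055 × 10^-5 M = 80.5 μM

80.5 μM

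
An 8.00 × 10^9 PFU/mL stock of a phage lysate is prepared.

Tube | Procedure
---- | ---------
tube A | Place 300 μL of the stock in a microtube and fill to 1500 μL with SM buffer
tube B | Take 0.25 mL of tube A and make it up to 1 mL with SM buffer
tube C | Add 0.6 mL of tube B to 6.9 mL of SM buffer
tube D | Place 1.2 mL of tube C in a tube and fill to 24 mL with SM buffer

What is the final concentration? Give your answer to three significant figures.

1.60 × 10^6 PFU/mL

Step 1: 300 μL brought to 1500 μL → factor 1500/300 = 5
Step 2: 0.25 mL brought to 1 mL → factor 1/0.25 = 4
Step 3: 0.6 mL + 6.9 mL = 7.5 mL total → factor 7.5/0.6 = 12.5
Step 4: 1.2 mL brought to 24 mL → factor 24/1.2 = 20
Overall dilution factor = 5 × 4 × 12.5 × 20 = 5000
Final = 8.00 × 10^9 PFU/mL / 5000 = 1.60 × 10^6 PFU/mL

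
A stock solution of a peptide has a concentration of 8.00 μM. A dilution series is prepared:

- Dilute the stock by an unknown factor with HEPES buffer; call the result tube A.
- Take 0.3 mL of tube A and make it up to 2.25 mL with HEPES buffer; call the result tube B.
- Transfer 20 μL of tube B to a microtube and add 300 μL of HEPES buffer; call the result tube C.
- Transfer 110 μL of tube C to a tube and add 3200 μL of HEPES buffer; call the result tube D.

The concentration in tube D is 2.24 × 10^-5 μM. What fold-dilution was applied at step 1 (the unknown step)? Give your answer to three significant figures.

98.9-fold

Step 1: unknown factor x
Step 2: 0.3 mL brought to 2.25 mL → factor 2.25/0.3 = 7.5
Step 3: 20 μL + 300 μL = 320 μL total → factor 320/20 = 16
Step 4: 110 μL + 3200 μL = 3310 μL total → factor 3310/110 = 30.091
Product of known-step factors = 3610.9
Overall factor = 8.00 μM / (2.24 × 10^-5 μM) = 3.5714 × 10^5
x = 3.5714 × 10^5 / 3610.9 = 98.9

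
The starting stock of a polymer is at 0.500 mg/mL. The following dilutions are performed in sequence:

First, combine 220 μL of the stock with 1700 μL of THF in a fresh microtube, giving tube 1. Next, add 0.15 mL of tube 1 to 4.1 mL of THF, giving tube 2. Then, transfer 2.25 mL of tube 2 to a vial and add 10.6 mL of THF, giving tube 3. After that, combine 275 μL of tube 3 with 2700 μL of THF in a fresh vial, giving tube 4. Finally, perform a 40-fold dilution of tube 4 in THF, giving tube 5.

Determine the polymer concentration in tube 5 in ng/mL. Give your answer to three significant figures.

0.818 ng/mL

Step 1: 220 μL + 1700 μL = 1920 μL total → factor 1920/220 = 8.7273
Step 2: 0.15 mL + 4.1 mL = 4.25 mL total → factor 4.25/0.15 = 28.333
Step 3: 2.25 mL + 10.6 mL = 12.85 mL total → factor 12.85/2.25 = 5.7111
Step 4: 275 μL + 2700 μL = 2975 μL total → factor 2975/275 = 10.818
Step 5: 40-fold → factor 40
Overall dilution factor = 8.7273 × 28.333 × 5.7111 × 10.818 × 40 = 6.111 × 10^5
Final = 0.500 mg/mL / 6.111 × 10^5 = 8.182 × 10^-7 mg/mL = 0.818 ng/mL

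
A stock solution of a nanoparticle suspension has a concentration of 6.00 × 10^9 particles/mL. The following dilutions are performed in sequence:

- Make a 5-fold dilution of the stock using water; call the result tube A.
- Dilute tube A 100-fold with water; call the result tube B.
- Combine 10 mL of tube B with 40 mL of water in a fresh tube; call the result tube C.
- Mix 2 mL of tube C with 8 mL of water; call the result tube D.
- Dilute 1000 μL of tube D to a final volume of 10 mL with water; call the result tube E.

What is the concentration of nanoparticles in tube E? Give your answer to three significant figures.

4.80 × 10^4 particles/mL

Step 1: 5-fold → factor 5
Step 2: 100-fold → factor 100
Step 3: 10 mL + 40 mL = 50 mL total → factor 50/10 = 5
Step 4: 2 mL + 8 mL = 10 mL total → factor 10/2 = 5
Step 5: 1000 μL brought to 10 mL → factor 10000/1000 = 10
Overall dilution factor = 5 × 100 × 5 × 5 × 10 = 1.25 × 10^5
Final = 6.00 × 10^9 particles/mL / 1.25 × 10^5 = 4.80 × 10^4 particles/mL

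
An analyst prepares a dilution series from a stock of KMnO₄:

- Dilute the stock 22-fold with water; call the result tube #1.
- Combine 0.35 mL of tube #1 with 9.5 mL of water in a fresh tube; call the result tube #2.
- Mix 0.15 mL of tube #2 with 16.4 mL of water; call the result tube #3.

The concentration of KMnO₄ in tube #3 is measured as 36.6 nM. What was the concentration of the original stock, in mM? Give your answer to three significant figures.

2.50 mM

Step 1: 22-fold → factor 22
Step 2: 0.35 mL + 9.5 mL = 9.85 mL total → factor 9.85/0.35 = 28.143
Step 3: 0.15 mL + 16.4 mL = 16.55 mL total → factor 16.55/0.15 = 110.33
Overall dilution factor = 22 × 28.143 × 110.33 = 68312
Stock = 36.6 nM × 68312 = 2.500 × 10^6 nM = 2.50 mM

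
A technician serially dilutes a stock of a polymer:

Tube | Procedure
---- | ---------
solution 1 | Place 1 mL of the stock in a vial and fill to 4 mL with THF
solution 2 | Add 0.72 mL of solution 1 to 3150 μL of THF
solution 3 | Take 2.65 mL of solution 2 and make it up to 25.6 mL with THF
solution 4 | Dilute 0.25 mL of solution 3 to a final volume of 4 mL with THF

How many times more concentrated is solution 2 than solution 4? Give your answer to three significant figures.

155

Step 1: 1 mL brought to 4 mL → factor 4/1 = 4
Step 2: 0.72 mL + 3150 μL = 3.87 mL total → factor 3.87/0.72 = 5.375
Step 3: 2.65 mL brought to 25.6 mL → factor 25.6/2.65 = 9.6604
Step 4: 0.25 mL brought to 4 mL → factor 4/0.25 = 16
Dilution factor to solution 2 = 21.5; to solution 4 = 3323.2
[solution 2]/[solution 4] = (factor to solution 4)/(factor to solution 2) = 3323.2/21.5 = 155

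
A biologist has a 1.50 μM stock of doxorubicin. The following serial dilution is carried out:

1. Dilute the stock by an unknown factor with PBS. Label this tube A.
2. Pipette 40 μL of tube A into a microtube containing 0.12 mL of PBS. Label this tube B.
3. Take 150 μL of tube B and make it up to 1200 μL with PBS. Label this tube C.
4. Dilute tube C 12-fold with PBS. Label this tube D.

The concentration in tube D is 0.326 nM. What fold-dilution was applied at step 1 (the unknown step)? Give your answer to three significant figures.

12.0-fold

Step 1: unknown factor x
Step 2: 40 μL + 0.12 mL = 160 μL total → factor 160/40 = 4
Step 3: 150 μL brought to 1200 μL → factor 1200/150 = 8
Step 4: 12-fold → factor 12
Product of known-step factors = 384
Overall factor = 1.50 μM / (0.326 nM) = 4601.2
x = 4601.2 / 384 = 12.0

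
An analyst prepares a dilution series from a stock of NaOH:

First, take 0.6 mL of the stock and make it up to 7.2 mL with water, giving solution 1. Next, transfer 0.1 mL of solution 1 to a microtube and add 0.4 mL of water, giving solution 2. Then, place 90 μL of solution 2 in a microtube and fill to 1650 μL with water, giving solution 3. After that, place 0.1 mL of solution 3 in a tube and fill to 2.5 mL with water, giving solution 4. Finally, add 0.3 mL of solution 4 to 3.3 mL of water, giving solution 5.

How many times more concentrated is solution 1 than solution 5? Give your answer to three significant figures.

2.75 × 10^4

Step 1: 0.6 mL brought to 7.2 mL → factor 7.2/0.6 = 12
Step 2: 0.1 mL + 0.4 mL = 0.5 mL total → factor 0.5/0.1 = 5
Step 3: 90 μL brought to 1650 μL → factor 1650/90 = 18.333
Step 4: 0.1 mL brought to 2.5 mL → factor 2.5/0.1 = 25
Step 5: 0.3 mL + 3.3 mL = 3.6 mL total → factor 3.6/0.3 = 12
Dilution factor to solution 1 = 12; to solution 5 = 3.3 × 10^5
[solution 1]/[solution 5] = (factor to solution 5)/(factor to solution 1) = 3.3 × 10^5/12 = 2.75 × 10^4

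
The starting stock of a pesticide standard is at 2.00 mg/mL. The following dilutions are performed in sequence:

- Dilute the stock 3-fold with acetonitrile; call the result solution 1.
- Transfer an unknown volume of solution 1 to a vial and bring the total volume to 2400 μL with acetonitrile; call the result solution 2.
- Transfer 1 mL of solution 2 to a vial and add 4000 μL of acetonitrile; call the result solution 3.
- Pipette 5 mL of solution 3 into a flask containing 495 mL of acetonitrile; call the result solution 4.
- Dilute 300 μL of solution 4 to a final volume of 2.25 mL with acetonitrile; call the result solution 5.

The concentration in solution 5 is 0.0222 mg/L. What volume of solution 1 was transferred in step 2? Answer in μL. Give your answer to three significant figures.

300 μL

Step 1: 3-fold → factor 3
Step 2: v brought to 2400 μL → factor = 2400 μL/v
Step 3: 1 mL + 4000 μL = 5 mL total → factor 5/1 = 5
Step 4: 5 mL + 495 mL = 500 mL total → factor 500/5 = 100
Step 5: 300 μL brought to 2.25 mL → factor 2250/300 = 7.5
Product of known-step factors = 11250
Overall factor = 2.00 mg/mL / (0.0222 mg/L) = 90090
Step-2 factor = 90090 / 11250 = 8.008
v = 2400 μL / 8.008 = 300 μL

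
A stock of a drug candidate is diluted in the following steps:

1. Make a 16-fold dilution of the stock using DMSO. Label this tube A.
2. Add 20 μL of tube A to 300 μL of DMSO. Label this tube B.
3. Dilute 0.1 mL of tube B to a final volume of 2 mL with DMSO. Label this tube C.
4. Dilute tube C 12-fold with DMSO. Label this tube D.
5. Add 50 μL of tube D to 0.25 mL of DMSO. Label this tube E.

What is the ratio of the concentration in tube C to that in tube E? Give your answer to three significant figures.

Step 1: 16-fold → factor 16
Step 2: 20 μL + 300 μL = 320 μL total → factor 320/20 = 16
Step 3: 0.1 mL brought to 2 mL → factor 2/0.1 = 20
Step 4: 12-fold → factor 12
Step 5: 50 μL + 0.25 mL = 300 μL total → factor 300/50 = 6
Dilution factor to tube C = 5120; to tube E = 3.6864 × 10^5
[tube C]/[tube E] = (factor to tube E)/(factor to tube C) = 3.6864 × 10^5/5120 = 72.0

72.0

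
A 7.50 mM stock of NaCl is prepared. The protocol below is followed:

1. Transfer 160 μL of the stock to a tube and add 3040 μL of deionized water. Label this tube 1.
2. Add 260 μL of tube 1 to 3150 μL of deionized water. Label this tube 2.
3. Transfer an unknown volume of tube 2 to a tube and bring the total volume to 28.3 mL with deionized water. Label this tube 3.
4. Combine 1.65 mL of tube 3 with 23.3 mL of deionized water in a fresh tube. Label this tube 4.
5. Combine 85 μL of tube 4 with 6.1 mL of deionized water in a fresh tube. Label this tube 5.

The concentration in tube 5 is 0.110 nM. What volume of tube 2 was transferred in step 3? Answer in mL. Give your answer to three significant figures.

0.120 mL

Step 1: 160 μL + 3040 μL = 3200 μL total → factor 3200/160 = 20
Step 2: 260 μL + 3150 μL = 3410 μL total → factor 3410/260 = 13.115
Step 3: v brought to 28.3 mL → factor = 28.3 mL/v
Step 4: 1.65 mL + 23.3 mL = 24.95 mL total → factor 24.95/1.65 = 15.121
Step 5: 85 μL + 6.1 mL = 6185 μL total → factor 6185/85 = 72.765
Product of known-step factors = 2.8861 × 10^5
Overall factor = 7.50 mM / (0.110 nM) = 6.8182 × 10^7
Step-3 factor = 6.8182 × 10^7 / 2.8861 × 10^5 = 236.24
v = 28.3 mL / 236.24 = 0.120 mL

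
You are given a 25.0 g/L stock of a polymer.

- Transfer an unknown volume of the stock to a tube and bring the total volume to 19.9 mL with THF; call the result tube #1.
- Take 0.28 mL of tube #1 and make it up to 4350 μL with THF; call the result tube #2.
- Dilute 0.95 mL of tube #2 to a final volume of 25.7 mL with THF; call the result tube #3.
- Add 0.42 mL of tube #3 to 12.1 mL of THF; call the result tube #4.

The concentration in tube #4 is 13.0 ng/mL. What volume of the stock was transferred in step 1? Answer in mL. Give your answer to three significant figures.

0.130 mL

Step 1: v brought to 19.9 mL → factor = 19.9 mL/v
Step 2: 0.28 mL brought to 4350 μL → factor 4.35/0.28 = 15.536
Step 3: 0.95 mL brought to 25.7 mL → factor 25.7/0.95 = 27.053
Step 4: 0.42 mL + 12.1 mL = 12.52 mL total → factor 12.52/0.42 = 29.81
Product of known-step factors = 12528
Overall factor = 25.0 g/L / (13.0 ng/mL) = 1.9231 × 10^6
Step-1 factor = 1.9231 × 10^6 / 12528 = 153.5
v = 19.9 mL / 153.5 = 0.130 mL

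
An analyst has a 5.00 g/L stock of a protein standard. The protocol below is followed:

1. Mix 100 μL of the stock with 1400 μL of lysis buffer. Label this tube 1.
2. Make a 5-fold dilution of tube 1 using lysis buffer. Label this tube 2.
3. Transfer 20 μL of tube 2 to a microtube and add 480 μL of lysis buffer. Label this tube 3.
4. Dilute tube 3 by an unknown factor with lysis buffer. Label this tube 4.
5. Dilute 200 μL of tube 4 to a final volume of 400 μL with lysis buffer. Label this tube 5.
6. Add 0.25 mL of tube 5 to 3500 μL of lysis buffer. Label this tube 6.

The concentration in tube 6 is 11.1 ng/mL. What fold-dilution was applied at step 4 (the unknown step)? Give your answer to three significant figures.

Step 1: 100 μL + 1400 μL = 1500 μL total → factor 1500/100 = 15
Step 2: 5-fold → factor 5
Step 3: 20 μL + 480 μL = 500 μL total → factor 500/20 = 25
Step 4: unknown factor x
Step 5: 200 μL brought to 400 μL → factor 400/200 = 2
Step 6: 0.25 mL + 3500 μL = 3.75 mL total → factor 3.75/0.25 = 15
Product of known-step factors = 56250
Overall factor = 5.00 g/L / (11.1 ng/mL) = 4.5045 × 10^5
x = 4.5045 × 10^5 / 56250 = 8.01

8.01-fold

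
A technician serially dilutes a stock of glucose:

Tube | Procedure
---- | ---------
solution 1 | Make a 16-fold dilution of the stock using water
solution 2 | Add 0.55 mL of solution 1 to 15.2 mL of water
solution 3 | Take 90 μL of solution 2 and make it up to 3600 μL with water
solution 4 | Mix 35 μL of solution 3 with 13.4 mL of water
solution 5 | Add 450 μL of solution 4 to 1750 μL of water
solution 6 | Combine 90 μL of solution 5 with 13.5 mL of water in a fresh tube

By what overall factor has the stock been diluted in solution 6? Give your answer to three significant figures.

Step 1: 16-fold → factor 16
Step 2: 0.55 mL + 15.2 mL = 15.75 mL total → factor 15.75/0.55 = 28.636
Step 3: 90 μL brought to 3600 μL → factor 3600/90 = 40
Step 4: 35 μL + 13.4 mL = 13435 μL total → factor 13435/35 = 383.86
Step 5: 450 μL + 1750 μL = 2200 μL total → factor 2200/450 = 4.8889
Step 6: 90 μL + 13.5 mL = 13590 μL total → factor 13590/90 = 151
Overall dilution factor = 16 × 28.636 × 40 × 383.86 × 4.8889 × 151 = 5.1934 × 10^9

5.19 × 10^9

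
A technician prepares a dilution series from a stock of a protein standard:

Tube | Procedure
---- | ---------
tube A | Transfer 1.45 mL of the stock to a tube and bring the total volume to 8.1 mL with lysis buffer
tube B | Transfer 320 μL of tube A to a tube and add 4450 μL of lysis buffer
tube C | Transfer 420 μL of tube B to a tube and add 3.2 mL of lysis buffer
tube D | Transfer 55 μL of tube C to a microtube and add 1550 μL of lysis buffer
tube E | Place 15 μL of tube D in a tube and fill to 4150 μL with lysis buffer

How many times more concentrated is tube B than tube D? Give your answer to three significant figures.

252

Step 1: 1.45 mL brought to 8.1 mL → factor 8.1/1.45 = 5.5862
Step 2: 320 μL + 4450 μL = 4770 μL total → factor 4770/320 = 14.906
Step 3: 420 μL + 3.2 mL = 3620 μL total → factor 3620/420 = 8.619
Step 4: 55 μL + 1550 μL = 1605 μL total → factor 1605/55 = 29.182
Dilution factor to tube B = 83.269; to tube D = 20944
[tube B]/[tube D] = (factor to tube D)/(factor to tube B) = 20944/83.269 = 252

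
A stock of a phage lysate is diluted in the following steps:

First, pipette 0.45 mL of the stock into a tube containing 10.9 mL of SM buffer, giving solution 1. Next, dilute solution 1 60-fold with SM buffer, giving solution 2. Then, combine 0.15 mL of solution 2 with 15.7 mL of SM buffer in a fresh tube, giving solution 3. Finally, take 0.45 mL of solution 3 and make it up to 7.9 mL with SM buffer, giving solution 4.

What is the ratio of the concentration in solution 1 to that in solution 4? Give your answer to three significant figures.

Step 1: 0.45 mL + 10.9 mL = 11.35 mL total → factor 11.35/0.45 = 25.222
Step 2: 60-fold → factor 60
Step 3: 0.15 mL + 15.7 mL = 15.85 mL total → factor 15.85/0.15 = 105.67
Step 4: 0.45 mL brought to 7.9 mL → factor 7.9/0.45 = 17.556
Dilution factor to solution 1 = 25.222; to solution 4 = 2.8073 × 10^6
[solution 1]/[solution 4] = (factor to solution 4)/(factor to solution 1) = 2.8073 × 10^6/25.222 = 1.11 × 10^5

1.11 × 10^5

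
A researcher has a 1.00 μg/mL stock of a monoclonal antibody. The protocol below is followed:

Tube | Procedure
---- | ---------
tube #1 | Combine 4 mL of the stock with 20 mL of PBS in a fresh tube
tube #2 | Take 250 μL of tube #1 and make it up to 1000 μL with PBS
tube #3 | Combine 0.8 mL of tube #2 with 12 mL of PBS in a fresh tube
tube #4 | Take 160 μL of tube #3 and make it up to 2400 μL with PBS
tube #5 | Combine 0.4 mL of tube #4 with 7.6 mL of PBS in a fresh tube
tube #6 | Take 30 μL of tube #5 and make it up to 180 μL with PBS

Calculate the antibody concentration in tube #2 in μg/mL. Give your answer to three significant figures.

Step 1: 4 mL + 20 mL = 24 mL total → factor 24/4 = 6
Step 2: 250 μL brought to 1000 μL → factor 1000/250 = 4
Dilution factor through tube #2 = 6 × 4 = 24
[tube #2] = 1.00 μg/mL / 24 = 0.0417 μg/mL

0.0417 μg/mL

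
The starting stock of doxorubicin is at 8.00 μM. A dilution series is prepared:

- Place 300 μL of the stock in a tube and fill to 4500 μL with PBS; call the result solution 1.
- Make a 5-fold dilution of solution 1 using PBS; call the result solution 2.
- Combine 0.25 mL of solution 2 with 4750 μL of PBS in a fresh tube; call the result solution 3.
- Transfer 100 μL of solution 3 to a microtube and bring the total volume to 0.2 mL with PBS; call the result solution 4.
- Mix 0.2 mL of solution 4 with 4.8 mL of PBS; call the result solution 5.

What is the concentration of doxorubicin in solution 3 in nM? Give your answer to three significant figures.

Step 1: 300 μL brought to 4500 μL → factor 4500/300 = 15
Step 2: 5-fold → factor 5
Step 3: 0.25 mL + 4750 μL = 5 mL total → factor 5/0.25 = 20
Dilution factor through solution 3 = 15 × 5 × 20 = 1500
[solution 3] = 8.00 μM / 1500 = 0.005333 μM = 5.33 nM

5.33 nM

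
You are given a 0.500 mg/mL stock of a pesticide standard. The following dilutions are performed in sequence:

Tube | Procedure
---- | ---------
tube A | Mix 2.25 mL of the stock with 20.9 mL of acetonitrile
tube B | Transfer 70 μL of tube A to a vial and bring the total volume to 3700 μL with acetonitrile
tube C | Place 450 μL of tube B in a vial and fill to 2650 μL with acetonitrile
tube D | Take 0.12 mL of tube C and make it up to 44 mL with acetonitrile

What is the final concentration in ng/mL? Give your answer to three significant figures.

0.426 ng/mL

Step 1: 2.25 mL + 20.9 mL = 23.15 mL total → factor 23.15/2.25 = 10.289
Step 2: 70 μL brought to 3700 μL → factor 3700/70 = 52.857
Step 3: 450 μL brought to 2650 μL → factor 2650/450 = 5.8889
Step 4: 0.12 mL brought to 44 mL → factor 44/0.12 = 366.67
Overall dilution factor = 10.289 × 52.857 × 5.8889 × 366.67 = 1.1743 × 10^6
Final = 0.500 mg/mL / 1.1743 × 10^6 = 4.258 × 10^-7 mg/mL = 0.426 ng/mL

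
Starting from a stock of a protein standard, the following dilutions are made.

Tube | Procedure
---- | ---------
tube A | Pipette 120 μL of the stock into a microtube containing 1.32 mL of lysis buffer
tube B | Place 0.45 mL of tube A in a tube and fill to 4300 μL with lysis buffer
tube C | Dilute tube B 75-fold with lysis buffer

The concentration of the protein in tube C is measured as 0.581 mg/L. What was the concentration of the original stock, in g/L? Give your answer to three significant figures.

Step 1: 120 μL + 1.32 mL = 1440 μL total → factor 1440/120 = 12
Step 2: 0.45 mL brought to 4300 μL → factor 4.3/0.45 = 9.5556
Step 3: 75-fold → factor 75
Overall dilution factor = 12 × 9.5556 × 75 = 8600
Stock = 0.581 mg/L × 8600 = 4997 mg/L = 5.00 g/L

5.00 g/L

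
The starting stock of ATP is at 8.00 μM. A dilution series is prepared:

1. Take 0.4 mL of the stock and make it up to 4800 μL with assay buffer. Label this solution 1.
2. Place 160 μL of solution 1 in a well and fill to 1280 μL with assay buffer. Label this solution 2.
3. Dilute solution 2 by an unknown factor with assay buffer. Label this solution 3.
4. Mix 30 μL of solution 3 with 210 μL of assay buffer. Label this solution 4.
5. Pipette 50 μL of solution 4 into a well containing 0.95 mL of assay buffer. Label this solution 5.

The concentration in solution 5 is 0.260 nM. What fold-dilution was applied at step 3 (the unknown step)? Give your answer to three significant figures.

Step 1: 0.4 mL brought to 4800 μL → factor 4.8/0.4 = 12
Step 2: 160 μL brought to 1280 μL → factor 1280/160 = 8
Step 3: unknown factor x
Step 4: 30 μL + 210 μL = 240 μL total → factor 240/30 = 8
Step 5: 50 μL + 0.95 mL = 1000 μL total → factor 1000/50 = 20
Product of known-step factors = 15360
Overall factor = 8.00 μM / (0.260 nM) = 30769
x = 30769 / 15360 = 2.00

2.00-fold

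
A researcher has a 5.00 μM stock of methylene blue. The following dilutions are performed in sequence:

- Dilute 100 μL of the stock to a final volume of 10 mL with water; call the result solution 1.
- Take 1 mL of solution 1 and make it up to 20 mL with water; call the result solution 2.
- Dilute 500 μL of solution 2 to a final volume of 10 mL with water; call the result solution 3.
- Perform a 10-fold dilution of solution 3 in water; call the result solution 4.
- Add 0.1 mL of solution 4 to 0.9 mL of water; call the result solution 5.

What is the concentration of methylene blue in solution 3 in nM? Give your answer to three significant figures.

0.125 nM

Step 1: 100 μL brought to 10 mL → factor 10000/100 = 100
Step 2: 1 mL brought to 20 mL → factor 20/1 = 20
Step 3: 500 μL brought to 10 mL → factor 10000/500 = 20
Dilution factor through solution 3 = 100 × 20 × 20 = 40000
[solution 3] = 5.00 μM / 40000 = 0.0001250 μM = 0.125 nM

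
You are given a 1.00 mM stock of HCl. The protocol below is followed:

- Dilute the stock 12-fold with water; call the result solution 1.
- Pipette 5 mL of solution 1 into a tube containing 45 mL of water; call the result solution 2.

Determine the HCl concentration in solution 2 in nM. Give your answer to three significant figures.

8.33 × 10^3 nM

Step 1: 12-fold → factor 12
Step 2: 5 mL + 45 mL = 50 mL total → factor 50/5 = 10
Overall dilution factor = 12 × 10 = 120
Final = 1.00 mM / 120 = 0.008333 mM = 8.33 × 10^3 nM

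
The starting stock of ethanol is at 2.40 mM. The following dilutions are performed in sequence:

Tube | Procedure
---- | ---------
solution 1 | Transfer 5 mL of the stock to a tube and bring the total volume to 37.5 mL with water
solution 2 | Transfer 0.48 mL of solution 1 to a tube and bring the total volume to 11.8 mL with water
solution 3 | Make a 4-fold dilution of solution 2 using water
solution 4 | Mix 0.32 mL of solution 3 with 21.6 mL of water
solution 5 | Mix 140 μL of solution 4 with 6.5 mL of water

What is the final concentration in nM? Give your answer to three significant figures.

1.00 nM

Step 1: 5 mL brought to 37.5 mL → factor 37.5/5 = 7.5
Step 2: 0.48 mL brought to 11.8 mL → factor 11.8/0.48 = 24.583
Step 3: 4-fold → factor 4
Step 4: 0.32 mL + 21.6 mL = 21.92 mL total → factor 21.92/0.32 = 68.5
Step 5: 140 μL + 6.5 mL = 6640 μL total → factor 6640/140 = 47.429
Overall dilution factor = 7.5 × 24.583 × 4 × 68.5 × 47.429 = 2.396 × 10^6
Final = 2.40 mM / 2.396 × 10^6 = 1.002 × 10^-6 mM = 1.00 nM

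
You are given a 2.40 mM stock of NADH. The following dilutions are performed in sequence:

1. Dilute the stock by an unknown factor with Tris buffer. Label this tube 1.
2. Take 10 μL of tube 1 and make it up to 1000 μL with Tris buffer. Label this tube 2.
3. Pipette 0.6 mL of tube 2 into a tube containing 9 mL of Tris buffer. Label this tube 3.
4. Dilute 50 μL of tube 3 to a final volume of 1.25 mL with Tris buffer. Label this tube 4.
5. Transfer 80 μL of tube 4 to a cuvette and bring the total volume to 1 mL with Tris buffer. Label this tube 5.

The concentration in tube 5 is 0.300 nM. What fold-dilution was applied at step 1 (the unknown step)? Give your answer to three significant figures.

16.0-fold

Step 1: unknown factor x
Step 2: 10 μL brought to 1000 μL → factor 1000/10 = 100
Step 3: 0.6 mL + 9 mL = 9.6 mL total → factor 9.6/0.6 = 16
Step 4: 50 μL brought to 1.25 mL → factor 1250/50 = 25
Step 5: 80 μL brought to 1 mL → factor 1000/80 = 12.5
Product of known-step factors = 5 × 10^5
Overall factor = 2.40 mM / (0.300 nM) = 8 × 10^6
x = 8 × 10^6 / 5 × 10^5 = 16.0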